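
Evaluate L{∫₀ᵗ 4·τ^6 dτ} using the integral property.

L{∫₀ᵗ f(τ)dτ} = F(s)/s with f(t) = 4t^6. F(s) = 2880/s^7, so L{∫₀ᵗ 4·τ^6 dτ} = (2880/s^7)/s = 2880/s^8. (Check: ∫₀ᵗ 4·τ^6 dτ = 4t^7/7.)

Final answer: 2880/s^8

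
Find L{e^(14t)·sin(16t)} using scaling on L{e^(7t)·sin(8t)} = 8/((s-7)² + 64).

Scaling with a=2: L{e^(14t)·sin(16t)} = (1/2) · 8/((s/2-7)² + 64). Simplifying: 16/((s-14)² + 256)

Final answer: 16/((s-14)² + 256)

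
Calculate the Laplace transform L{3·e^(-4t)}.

L{e^(at)} = 1/(s-a), so L{e^(-4t)} = 1/(s+4). Then L{3·e^(-4t)} = 3/(s+4)

Final answer: 3/(s+4)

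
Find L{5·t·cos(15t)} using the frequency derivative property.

L{cos(15t)} = s/(s² + 225). Derivative: d/ds[s/(s² + 225)] = [(s² + 225) - s·2s]/(s² + 225)² = (225 - s²)/(s² + 225)². So L{t·cos(15t)} = -F'(s) = (s² - 225)/(s² + 225)². Then L{5·t·cos(15t)} = 5·(s² - 225)/(s² + 225)²

Final answer: 5·(s² - 225)/(s² + 225)²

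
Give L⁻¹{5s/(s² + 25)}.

This is the form c·s/(s² + a²) with a = 5, c = 5. L⁻¹ = 5·cos(5t)

Final answer: 5·cos(5t)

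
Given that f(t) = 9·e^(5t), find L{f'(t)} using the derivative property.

f(0) = 9, F(s) = 9/(s-5). L{f'(t)} = s·F(s) - f(0) = 9s/(s-5) - 9 = (9s - 9(s-5))/(s-5) = 45/(s-5)

Final answer: 45/(s-5)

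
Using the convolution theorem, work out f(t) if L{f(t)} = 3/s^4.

3/s^4 = (3/s)·(1/s^3) = L{3}·L{t^2/2}. By convolution, f(t) = 3*t^2/2 = ∫₀ᵗ 3·τ^2/2 dτ = 3·t^3/6

Final answer: 3·t^3/6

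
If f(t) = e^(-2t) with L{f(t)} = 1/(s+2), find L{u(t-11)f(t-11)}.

Time shift theorem: L{u(t-a)f(t-a)} = e^(-as)F(s). Here a=11, F(s) = 1/(s+2), so L{u(t-11)f(t-11)} = e^(-11s)·1/(s+2)

Final answer: e^(-11s)·1/(s+2)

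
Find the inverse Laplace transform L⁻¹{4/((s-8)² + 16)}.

Using frequency shift, L⁻¹{4/((s-8)² + 16)} = e^(8t)·sin(4t)

Final answer: e^(8t)·sin(4t)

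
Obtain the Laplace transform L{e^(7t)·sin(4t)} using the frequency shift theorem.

Frequency shift: L{e^(at)f(t)} = F(s-a). L{e^(7t)·sin(4t)} = 4/((s-7)² + 16)

Final answer: 4/((s-7)² + 16)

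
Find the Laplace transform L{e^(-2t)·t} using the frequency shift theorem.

L{e^(at)·t^n} = n!/(s-a)^(n+1), so L{e^(-2t)·t} = 1/(s+2)^2

Final answer: 1/(s+2)^2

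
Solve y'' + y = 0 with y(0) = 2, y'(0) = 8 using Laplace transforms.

L{y''} + 1L{y} = 0. s²Y - 2s - 8 + Y = 0. Y(s² + 1) = 2s + 8. Y = (2s + 8)/(s² + 1). Inverting: y(t) = 2cos(t) + 8sin(t)

Final answer: y(t) = 2cos(t) + 8sin(t)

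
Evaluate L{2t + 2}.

L{2t + 2} = 2·L{t} + 2·L{1} = 2/s² + 2/s

Final answer: 2/s² + 2/s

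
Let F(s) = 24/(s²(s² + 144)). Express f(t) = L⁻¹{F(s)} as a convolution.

24/(s²(s² + 144)) = (1/s²)·(24/(s² + 144)) = L{t}·L{2·sin(12t)}. So f(t) = t*(2·sin(12t)) = ∫₀ᵗ 2τ·sin(12(t-τ)) dτ

Final answer: ∫₀ᵗ 2τ·sin(12(t-τ)) dτ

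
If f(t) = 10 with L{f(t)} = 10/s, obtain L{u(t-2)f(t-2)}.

Time shift theorem: L{u(t-a)f(t-a)} = e^(-as)F(s). Here a=2, F(s) = 10/s, so L{u(t-2)f(t-2)} = e^(-2s)·10/s

Final answer: e^(-2s)·10/s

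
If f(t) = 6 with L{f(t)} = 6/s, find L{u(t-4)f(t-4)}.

Time shift theorem: L{u(t-a)f(t-a)} = e^(-as)F(s). Here a=4, F(s) = 6/s, so L{u(t-4)f(t-4)} = e^(-4s)·6/s

Final answer: e^(-4s)·6/s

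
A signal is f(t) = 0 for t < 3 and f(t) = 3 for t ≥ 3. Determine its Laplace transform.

f(t) = 3·u(t-3). L{u(t-3)} = e^(-3s)/s, so L{f(t)} = 3·e^(-3s)/s

Final answer: 3·e^(-3s)/s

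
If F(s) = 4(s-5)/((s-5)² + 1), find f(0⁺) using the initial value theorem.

f(0⁺) = lim_{s→∞} sF(s) = lim_{s→∞} 4s(s-5)/((s-5)² + 1) = 4

Final answer: 4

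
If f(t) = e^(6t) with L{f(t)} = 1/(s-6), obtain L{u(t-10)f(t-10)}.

Time shift theorem: L{u(t-a)f(t-a)} = e^(-as)F(s). Here a=10, F(s) = 1/(s-6), so L{u(t-10)f(t-10)} = e^(-10s)·1/(s-6)

Final answer: e^(-10s)·1/(s-6)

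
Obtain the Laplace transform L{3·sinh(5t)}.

L{sinh(ωt)} = ω/(s² - ω²), so L{sinh(5t)} = 5/(s² - 25). Then L{3·sinh(5t)} = 3·5/(s² - 25) = 15/(s² - 25)

Final answer: 15/(s² - 25)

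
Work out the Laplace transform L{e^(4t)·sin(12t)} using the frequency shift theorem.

Frequency shift: L{e^(at)f(t)} = F(s-a). L{e^(4t)·sin(12t)} = 12/((s-4)² + 144)

Final answer: 12/((s-4)² + 144)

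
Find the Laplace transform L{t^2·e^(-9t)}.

L{t^n·e^(at)} = n!/(s-a)^(n+1), so L{t^2·e^(-9t)} = 2/(s+9)^3

Final answer: 2/(s+9)^3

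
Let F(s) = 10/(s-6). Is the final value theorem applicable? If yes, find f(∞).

sF(s) = 10s/(s-6) has a pole at s = 6 in the right half-plane. Theorem does NOT apply (unstable system; f(t) = 10·e^(6t) grows without bound).

Final answer: Not applicable (unstable)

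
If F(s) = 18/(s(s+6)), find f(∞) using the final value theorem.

f(∞) = lim_{s→0} s·18/(s(s+6)) = lim_{s→0} 18/(s+6) = 18/6 = 3

Final answer: 3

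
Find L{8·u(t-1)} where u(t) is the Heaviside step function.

L{u(t-a)} = e^(-as)/s. Here a=1, so L{u(t-1)} = e^(-s)/s, and L{8·u(t-1)} = 8·e^(-s)/s

Final answer: 8·e^(-s)/s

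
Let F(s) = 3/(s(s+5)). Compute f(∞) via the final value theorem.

f(∞) = lim_{s→0} s·3/(s(s+5)) = lim_{s→0} 3/(s+5) = 3/5 = 3/5

Final answer: 3/5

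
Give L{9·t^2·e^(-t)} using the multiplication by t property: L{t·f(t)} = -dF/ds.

Using L{t^n·e^(at)} = n!/(s-a)^(n+1), L{t^2·e^(-t)} = 2/(s+1)^3, so L{9·t^2·e^(-t)} = 9·2/(s+1)^3 = 18/(s+1)^3

Final answer: 18/(s+1)^3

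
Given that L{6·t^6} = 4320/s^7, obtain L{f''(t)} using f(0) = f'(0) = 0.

L{f''(t)} = s²F(s) - sf(0) - f'(0) = s²·4320/s^7 - 0 - 0 = 4320/s^5

Final answer: 4320/s^5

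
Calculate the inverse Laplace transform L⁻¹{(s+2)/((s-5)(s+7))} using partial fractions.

Using partial fractions, f(t) = (7e^(5t) + 5e^(-7t))/12

Final answer: (7e^(5t) + 5e^(-7t))/12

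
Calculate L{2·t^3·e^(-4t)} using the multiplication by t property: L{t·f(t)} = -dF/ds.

Using L{t^n·e^(at)} = n!/(s-a)^(n+1), L{t^3·e^(-4t)} = 6/(s+4)^4, so L{2·t^3·e^(-4t)} = 2·6/(s+4)^4 = 12/(s+4)^4

Final answer: 12/(s+4)^4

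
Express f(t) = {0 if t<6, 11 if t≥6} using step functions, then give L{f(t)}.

f(t) = 11·u(t-6). L{u(t-6)} = e^(-6s)/s, so L{f(t)} = 11·e^(-6s)/s

Final answer: 11·e^(-6s)/s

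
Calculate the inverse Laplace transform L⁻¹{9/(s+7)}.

L⁻¹{1/(s-a)} = e^(at), so L⁻¹{1/(s+7)} = e^(-7t), and L⁻¹{9/(s+7)} = 9·e^(-7t)

Final answer: 9·e^(-7t)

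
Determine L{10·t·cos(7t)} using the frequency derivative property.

L{cos(7t)} = s/(s² + 49). Derivative: d/ds[s/(s² + 49)] = [(s² + 49) - s·2s]/(s² + 49)² = (49 - s²)/(s² + 49)². So L{t·cos(7t)} = -F'(s) = (s² - 49)/(s² + 49)². Then L{10·t·cos(7t)} = 10·(s² - 49)/(s² + 49)²

Final answer: 10·(s² - 49)/(s² + 49)²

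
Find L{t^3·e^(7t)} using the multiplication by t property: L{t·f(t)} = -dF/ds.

Using L{t^n·e^(at)} = n!/(s-a)^(n+1), L{t^3·e^(7t)} = 6/(s-7)^4

Final answer: 6/(s-7)^4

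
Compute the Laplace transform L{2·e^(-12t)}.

L{e^(at)} = 1/(s-a), so L{e^(-12t)} = 1/(s+12). Then L{2·e^(-12t)} = 2/(s+12)

Final answer: 2/(s+12)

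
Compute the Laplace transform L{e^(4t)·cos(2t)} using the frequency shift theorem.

Frequency shift: L{e^(at)f(t)} = F(s-a). L{e^(4t)·cos(2t)} = (s-4)/((s-4)² + 4)

Final answer: (s-4)/((s-4)² + 4)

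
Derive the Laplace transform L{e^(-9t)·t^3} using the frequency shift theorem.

L{e^(at)·t^n} = n!/(s-a)^(n+1), so L{e^(-9t)·t^3} = 6/(s+9)^4

Final answer: 6/(s+9)^4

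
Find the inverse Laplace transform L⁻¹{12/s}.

L⁻¹{c/s} = c, so L⁻¹{12/s} = 12

Final answer: 12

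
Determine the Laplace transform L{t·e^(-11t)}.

L{t^n·e^(at)} = n!/(s-a)^(n+1), so L{t·e^(-11t)} = 1/(s+11)^2

Final answer: 1/(s+11)^2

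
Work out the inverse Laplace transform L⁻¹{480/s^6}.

L⁻¹{n!/s^(n+1)} = t^n with n=5. So L⁻¹{120/s^6} = t^5, and L⁻¹{480/s^6} = (480/120)·t^5 = 4·t^5

Final answer: 4·t^5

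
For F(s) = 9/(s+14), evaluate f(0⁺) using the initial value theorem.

f(0⁺) = lim_{s→∞} s·9/(s+14) = lim_{s→∞} 9s/(s+14) = 9

Final answer: 9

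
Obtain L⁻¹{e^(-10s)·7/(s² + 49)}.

L⁻¹{7/(s² + 49)} = sin(7t). By the time shift theorem, L⁻¹{e^(-as)F(s)} = u(t-a)f(t-a) with a=10, so L⁻¹{e^(-10s)·7/(s² + 49)} = u(t-10)·sin(7(t-10))

Final answer: u(t-10)·sin(7(t-10))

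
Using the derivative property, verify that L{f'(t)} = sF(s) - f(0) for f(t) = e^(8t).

f'(t) = 8e^(8t). Direct: L{f'(t)} = 8/(s-8). Property: s·1/(s-8) - 1 = (s - (s-8))/(s-8) = 8/(s-8). ✓

Final answer: 8/(s-8)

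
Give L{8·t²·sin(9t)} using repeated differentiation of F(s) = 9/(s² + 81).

F(s) = 9/(s² + 81). F'(s) = -18s/(s² + 81)². F''(s) = -18(81 - 3s²)/(s² + 81)³ = (54s² - 1458)/(s² + 81)³. So L{t²·sin(9t)} = (-1)² F''(s) = (54s² - 1458)/(s² + 81)³. Then L{8·t²·sin(9t)} = 8·(54s² - 1458)/(s² + 81)³ = (432s² - 11664)/(s² + 81)³

Final answer: (432s² - 11664)/(s² + 81)³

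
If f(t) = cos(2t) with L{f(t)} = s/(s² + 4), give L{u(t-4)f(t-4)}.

Time shift theorem: L{u(t-a)f(t-a)} = e^(-as)F(s). Here a=4, F(s) = s/(s² + 4), so L{u(t-4)f(t-4)} = e^(-4s)·s/(s² + 4)

Final answer: e^(-4s)·s/(s² + 4)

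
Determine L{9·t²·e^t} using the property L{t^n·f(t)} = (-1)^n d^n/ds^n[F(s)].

L{e^t} = 1/(s-1). d/ds[1/(s-1)] = -1/(s-1)². d²/ds²[1/(s-1)] = 2/(s-1)³. So L{t²·e^t} = (-1)² · 2/(s-1)³ = 2/(s-1)³. Then L{9·t²·e^t} = 9·2/(s-1)³ = 18/(s-1)³

Final answer: 18/(s-1)³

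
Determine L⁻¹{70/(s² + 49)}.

This is the form c·a/(s² + a²) with a = 7, c = 10. L⁻¹ = 10·sin(7t)

Final answer: 10·sin(7t)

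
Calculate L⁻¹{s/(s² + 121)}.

This is the form c·s/(s² + a²) with a = 11. L⁻¹ = cos(11t)

Final answer: cos(11t)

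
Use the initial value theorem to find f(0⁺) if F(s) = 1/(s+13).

f(0⁺) = lim_{s→∞} s·1/(s+13) = lim_{s→∞} s/(s+13) = 1

Final answer: 1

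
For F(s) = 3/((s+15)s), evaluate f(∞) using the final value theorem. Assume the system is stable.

f(∞) = lim_{s→0} sF(s) = lim_{s→0} 3/(s+15) = 1/5

Final answer: 1/5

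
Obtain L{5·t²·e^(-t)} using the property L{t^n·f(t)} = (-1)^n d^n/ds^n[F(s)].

L{e^(-t)} = 1/(s+1). d/ds[1/(s+1)] = -1/(s+1)². d²/ds²[1/(s+1)] = 2/(s+1)³. So L{t²·e^(-t)} = (-1)² · 2/(s+1)³ = 2/(s+1)³. Then L{5·t²·e^(-t)} = 5·2/(s+1)³ = 10/(s+1)³

Final answer: 10/(s+1)³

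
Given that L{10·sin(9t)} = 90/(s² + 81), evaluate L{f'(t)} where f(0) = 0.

L{f'(t)} = s·F(s) - f(0) = s·90/(s² + 81) - 0 = 90s/(s² + 81)

Final answer: 90s/(s² + 81)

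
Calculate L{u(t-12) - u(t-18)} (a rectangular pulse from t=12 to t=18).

L{u(t-a)} = e^(-as)/s. L{u(t-12) - u(t-18)} = (e^(-12s) - e^(-18s))/s

Final answer: (e^(-12s) - e^(-18s))/s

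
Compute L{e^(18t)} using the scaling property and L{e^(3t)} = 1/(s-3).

Using L{f(at)} = (1/a)F(s/a) with a=6 and f(t) = e^(3t): L{e^(18t)} = (1/6) · 1/((s/6)-3) = (1/6) · 6/(s-18) = 1/(s-18)

Final answer: 1/(s-18)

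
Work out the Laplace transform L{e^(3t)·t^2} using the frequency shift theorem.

L{e^(at)·t^n} = n!/(s-a)^(n+1), so L{e^(3t)·t^2} = 2/(s-3)^3

Final answer: 2/(s-3)^3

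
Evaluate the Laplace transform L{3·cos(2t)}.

L{cos(ωt)} = s/(s² + ω²), so L{cos(2t)} = s/(s² + 4). Then L{3·cos(2t)} = 3·s/(s² + 4) = 3s/(s² + 4)

Final answer: 3s/(s² + 4)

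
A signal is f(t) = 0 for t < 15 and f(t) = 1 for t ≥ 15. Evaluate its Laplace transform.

f(t) = u(t-15). L{u(t-15)} = e^(-15s)/s, so L{f(t)} = e^(-15s)/s

Final answer: e^(-15s)/s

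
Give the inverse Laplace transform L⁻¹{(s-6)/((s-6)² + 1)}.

Using frequency shift, L⁻¹{(s-6)/((s-6)² + 1)} = e^(6t)·cos(t)

Final answer: e^(6t)·cos(t)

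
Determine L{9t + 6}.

L{9t + 6} = 9·L{t} + 6·L{1} = 9/s² + 6/s

Final answer: 9/s² + 6/s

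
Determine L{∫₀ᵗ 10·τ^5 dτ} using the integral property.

L{∫₀ᵗ f(τ)dτ} = F(s)/s with f(t) = 10t^5. F(s) = 1200/s^6, so L{∫₀ᵗ 10·τ^5 dτ} = (1200/s^6)/s = 1200/s^7. (Check: ∫₀ᵗ 10·τ^5 dτ = 10t^6/6.)

Final answer: 1200/s^7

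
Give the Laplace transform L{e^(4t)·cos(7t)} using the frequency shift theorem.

Frequency shift: L{e^(at)f(t)} = F(s-a). L{e^(4t)·cos(7t)} = (s-4)/((s-4)² + 49)

Final answer: (s-4)/((s-4)² + 49)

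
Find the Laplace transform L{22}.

L{22} = 22 · L{1} = 22/s

Final answer: 22/s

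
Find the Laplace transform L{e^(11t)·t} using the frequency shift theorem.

L{e^(at)·t^n} = n!/(s-a)^(n+1), so L{e^(11t)·t} = 1/(s-11)^2

Final answer: 1/(s-11)^2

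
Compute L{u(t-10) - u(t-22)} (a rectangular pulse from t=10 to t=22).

L{u(t-a)} = e^(-as)/s. L{u(t-10) - u(t-22)} = (e^(-10s) - e^(-22s))/s

Final answer: (e^(-10s) - e^(-22s))/s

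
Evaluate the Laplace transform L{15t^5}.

L{15t^5} = 15 · L{t^5} = 15 · 120/s^6 = 1800/s^6

Final answer: 1800/s^6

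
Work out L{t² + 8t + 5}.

L{t² + 8t + 5} = 2/s³ + 8/s² + 5/s = 2/s³ + 8/s² + 5/s

Final answer: 2/s³ + 8/s² + 5/s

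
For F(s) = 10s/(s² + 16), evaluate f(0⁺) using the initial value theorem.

f(0⁺) = lim_{s→∞} s·10s/(s² + 16) = lim_{s→∞} 10s²/(s² + 16) = 10

Final answer: 10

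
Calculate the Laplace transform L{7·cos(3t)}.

L{cos(ωt)} = s/(s² + ω²), so L{cos(3t)} = s/(s² + 9). Then L{7·cos(3t)} = 7·s/(s² + 9) = 7s/(s² + 9)

Final answer: 7s/(s² + 9)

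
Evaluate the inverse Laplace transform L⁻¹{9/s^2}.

L⁻¹{n!/s^(n+1)} = t^n with n=1. So L⁻¹{1/s^2} = t, and L⁻¹{9/s^2} = (9/1)·t = 9·t

Final answer: 9·t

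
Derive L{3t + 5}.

L{3t + 5} = 3·L{t} + 5·L{1} = 3/s² + 5/s

Final answer: 3/s² + 5/s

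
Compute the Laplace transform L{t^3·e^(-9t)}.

L{t^n·e^(at)} = n!/(s-a)^(n+1), so L{t^3·e^(-9t)} = 6/(s+9)^4

Final answer: 6/(s+9)^4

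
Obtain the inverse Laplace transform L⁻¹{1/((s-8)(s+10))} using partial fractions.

Decompose: A/(s-8) + B/(s+10). A = 1/18, B = -1/18. f(t) = (e^(8t) - e^(-10t))/18

Final answer: (e^(8t) - e^(-10t))/18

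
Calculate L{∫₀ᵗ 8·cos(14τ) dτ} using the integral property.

L{∫₀ᵗ f(τ)dτ} = F(s)/s with F(s) = 8s/(s² + 196), so the result is (8s/(s² + 196))/s = 8/(s² + 196)

Final answer: 8/(s² + 196)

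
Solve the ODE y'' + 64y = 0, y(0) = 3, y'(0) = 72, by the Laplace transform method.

L{y''} + 64L{y} = 0. s²Y - 3s - 72 + 64Y = 0. Y(s² + 64) = 3s + 72. Y = (3s + 72)/(s² + 64). Inverting: y(t) = 3cos(8t) + 9sin(8t)

Final answer: y(t) = 3cos(8t) + 9sin(8t)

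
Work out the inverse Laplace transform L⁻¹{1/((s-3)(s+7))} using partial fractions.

Decompose: A/(s-3) + B/(s+7). A = 1/10, B = -1/10. f(t) = (e^(3t) - e^(-7t))/10

Final answer: (e^(3t) - e^(-7t))/10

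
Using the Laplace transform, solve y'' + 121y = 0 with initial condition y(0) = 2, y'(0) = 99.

L{y''} + 121L{y} = 0. s²Y - 2s - 99 + 121Y = 0. Y(s² + 121) = 2s + 99. Y = (2s + 99)/(s² + 121). Inverting: y(t) = 2cos(11t) + 9sin(11t)

Final answer: y(t) = 2cos(11t) + 9sin(11t)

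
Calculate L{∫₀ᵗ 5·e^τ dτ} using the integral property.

L{∫₀ᵗ f(τ)dτ} = F(s)/s with F(s) = 5/(s-1), so L{∫₀ᵗ 5·e^τ dτ} = 5/(s(s-1))

Final answer: 5/(s(s-1))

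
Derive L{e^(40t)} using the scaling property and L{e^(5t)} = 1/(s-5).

Using L{f(at)} = (1/a)F(s/a) with a=8 and f(t) = e^(5t): L{e^(40t)} = (1/8) · 1/((s/8)-5) = (1/8) · 8/(s-40) = 1/(s-40)

Final answer: 1/(s-40)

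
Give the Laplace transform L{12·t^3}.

L{t^n} = n!/s^(n+1), so L{t^3} = 6/s^4. Then L{12·t^3} = 12·6/s^4 = 72/s^4

Final answer: 72/s^4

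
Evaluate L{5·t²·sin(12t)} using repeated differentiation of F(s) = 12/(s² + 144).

F(s) = 12/(s² + 144). F'(s) = -24s/(s² + 144)². F''(s) = -24(144 - 3s²)/(s² + 144)³ = (72s² - 3456)/(s² + 144)³. So L{t²·sin(12t)} = (-1)² F''(s) = (72s² - 3456)/(s² + 144)³. Then L{5·t²·sin(12t)} = 5·(72s² - 3456)/(s² + 144)³ = (360s² - 17280)/(s² + 144)³

Final answer: (360s² - 17280)/(s² + 144)³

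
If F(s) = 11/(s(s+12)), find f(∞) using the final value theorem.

f(∞) = lim_{s→0} s·11/(s(s+12)) = lim_{s→0} 11/(s+12) = 11/12 = 11/12

Final answer: 11/12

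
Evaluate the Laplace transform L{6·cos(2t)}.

L{cos(ωt)} = s/(s² + ω²), so L{cos(2t)} = s/(s² + 4). Then L{6·cos(2t)} = 6·s/(s² + 4) = 6s/(s² + 4)

Final answer: 6s/(s² + 4)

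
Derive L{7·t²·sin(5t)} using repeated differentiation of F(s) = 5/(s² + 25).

F(s) = 5/(s² + 25). F'(s) = -10s/(s² + 25)². F''(s) = -10(25 - 3s²)/(s² + 25)³ = (30s² - 250)/(s² + 25)³. So L{t²·sin(5t)} = (-1)² F''(s) = (30s² - 250)/(s² + 25)³. Then L{7·t²·sin(5t)} = 7·(30s² - 250)/(s² + 25)³ = (210s² - 1750)/(s² + 25)³

Final answer: (210s² - 1750)/(s² + 25)³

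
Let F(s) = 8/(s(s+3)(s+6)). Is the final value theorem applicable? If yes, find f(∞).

Poles of sF(s) = 8/((s+3)(s+6)) are at s = -3 and s = -6, both in the left half-plane. Theorem applies. f(∞) = lim_{s→0} sF(s) = 8/(3·6) = 4/9

Final answer: 4/9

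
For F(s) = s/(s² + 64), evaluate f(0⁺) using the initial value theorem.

f(0⁺) = lim_{s→∞} s·s/(s² + 64) = lim_{s→∞} s²/(s² + 64) = 1

Final answer: 1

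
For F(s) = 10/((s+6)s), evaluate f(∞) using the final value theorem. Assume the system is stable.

f(∞) = lim_{s→0} sF(s) = lim_{s→0} 10/(s+6) = 5/3

Final answer: 5/3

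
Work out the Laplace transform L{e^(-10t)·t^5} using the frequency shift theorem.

L{e^(at)·t^n} = n!/(s-a)^(n+1), so L{e^(-10t)·t^5} = 120/(s+10)^6

Final answer: 120/(s+10)^6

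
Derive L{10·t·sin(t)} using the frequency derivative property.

L{sin(t)} = 1/(s² + 1). By L{t·f(t)} = -F'(s): -d/ds[1/(s² + 1)] = -(1)·(-2s)/(s² + 1)² = 2s/(s² + 1)². Then L{10·t·sin(t)} = 10·2s/(s² + 1)² = 20s/(s² + 1)²

Final answer: 20s/(s² + 1)²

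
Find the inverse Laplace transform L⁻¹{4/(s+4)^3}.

L⁻¹{n!/(s-a)^(n+1)} = t^n·e^(at) with n=2, a=-4. So L⁻¹{2/(s+4)^3} = t^2·e^(-4t), and L⁻¹{4/(s+4)^3} = (4/2)·t^2·e^(-4t) = 2·t^2·e^(-4t)

Final answer: 2·t^2·e^(-4t)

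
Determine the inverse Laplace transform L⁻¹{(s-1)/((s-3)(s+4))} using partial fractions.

Using partial fractions, f(t) = (2e^(3t) + 5e^(-4t))/7

Final answer: (2e^(3t) + 5e^(-4t))/7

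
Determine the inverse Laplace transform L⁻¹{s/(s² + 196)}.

L⁻¹{s/(s² + 196)} = cos(14t)

Final answer: cos(14t)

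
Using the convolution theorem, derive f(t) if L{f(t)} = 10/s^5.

10/s^5 = (10/s)·(1/s^4) = L{10}·L{t^3/6}. By convolution, f(t) = 10*t^3/6 = ∫₀ᵗ 10·τ^3/6 dτ = 10·t^4/24

Final answer: 10·t^4/24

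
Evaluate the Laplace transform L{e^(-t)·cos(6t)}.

L{e^(at)·cos(ωt)} = (s-a)/((s-a)² + ω²), so L{e^(-t)·cos(6t)} = (s+1)/((s+1)² + 36)

Final answer: (s+1)/((s+1)² + 36)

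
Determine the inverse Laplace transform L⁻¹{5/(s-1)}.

L⁻¹{1/(s-a)} = e^(at), so L⁻¹{1/(s-1)} = e^t, and L⁻¹{5/(s-1)} = 5·e^t

Final answer: 5·e^t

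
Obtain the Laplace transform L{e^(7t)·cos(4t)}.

L{e^(at)·cos(ωt)} = (s-a)/((s-a)² + ω²), so L{e^(7t)·cos(4t)} = (s-7)/((s-7)² + 16)

Final answer: (s-7)/((s-7)² + 16)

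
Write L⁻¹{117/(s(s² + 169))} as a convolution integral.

117/(s(s² + 169)) = (1/s)·(117/(s² + 169)) = L{1}·L{9·sin(13t)}. So f(t) = 1*(9·sin(13t)) = ∫₀ᵗ 9·sin(13τ) dτ

Final answer: ∫₀ᵗ 9·sin(13τ) dτ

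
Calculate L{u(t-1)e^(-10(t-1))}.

u(t-a)f(t-a) with f(t)=e^(-10t). L{e^(-10t)} = 1/(s+10). By time shift: e^(-s)/(s+10)

Final answer: e^(-s)/(s+10)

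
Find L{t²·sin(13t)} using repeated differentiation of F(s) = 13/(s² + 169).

F(s) = 13/(s² + 169). F'(s) = -26s/(s² + 169)². F''(s) = -26(169 - 3s²)/(s² + 169)³ = (78s² - 4394)/(s² + 169)³. So L{t²·sin(13t)} = (-1)² F''(s) = (78s² - 4394)/(s² + 169)³

Final answer: (78s² - 4394)/(s² + 169)³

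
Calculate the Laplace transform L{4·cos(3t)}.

L{cos(ωt)} = s/(s² + ω²), so L{cos(3t)} = s/(s² + 9). Then L{4·cos(3t)} = 4·s/(s² + 9) = 4s/(s² + 9)

Final answer: 4s/(s² + 9)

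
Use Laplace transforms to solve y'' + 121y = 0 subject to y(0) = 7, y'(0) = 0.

L{y''} + 121L{y} = 0. s²Y - 7s - 0 + 121Y = 0. Y(s² + 121) = 7s. Y = (7s)/(s² + 121). Inverting: y(t) = 7cos(11t)

Final answer: y(t) = 7cos(11t)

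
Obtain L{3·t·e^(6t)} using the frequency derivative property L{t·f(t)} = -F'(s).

L{e^(6t)} = 1/(s-6). By frequency derivative: L{t·e^(6t)} = -d/ds[1/(s-6)] = -(-1)/(s-6)² = 1/(s-6)². Then L{3·t·e^(6t)} = 3·1/(s-6)² = 3/(s-6)²

Final answer: 3/(s-6)²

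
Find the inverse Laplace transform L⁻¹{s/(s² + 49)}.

L⁻¹{s/(s² + 49)} = cos(7t)

Final answer: cos(7t)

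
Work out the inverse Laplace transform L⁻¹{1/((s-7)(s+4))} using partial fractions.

Decompose: A/(s-7) + B/(s+4). A = 1/11, B = -1/11. f(t) = (e^(7t) - e^(-4t))/11

Final answer: (e^(7t) - e^(-4t))/11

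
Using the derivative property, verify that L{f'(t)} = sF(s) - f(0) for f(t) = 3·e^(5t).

f'(t) = 15e^(5t). Direct: L{f'(t)} = 15/(s-5). Property: s·3/(s-5) - 3 = (3s - 3(s-5))/(s-5) = 15/(s-5). ✓

Final answer: 15/(s-5)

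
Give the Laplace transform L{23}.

L{23} = 23 · L{1} = 23/s

Final answer: 23/s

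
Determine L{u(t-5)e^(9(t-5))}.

u(t-a)f(t-a) with f(t)=e^(9t). L{e^(9t)} = 1/(s-9). By time shift: e^(-5s)/(s-9)

Final answer: e^(-5s)/(s-9)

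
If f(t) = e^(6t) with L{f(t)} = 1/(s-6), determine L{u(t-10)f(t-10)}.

Time shift theorem: L{u(t-a)f(t-a)} = e^(-as)F(s). Here a=10, F(s) = 1/(s-6), so L{u(t-10)f(t-10)} = e^(-10s)·1/(s-6)

Final answer: e^(-10s)·1/(s-6)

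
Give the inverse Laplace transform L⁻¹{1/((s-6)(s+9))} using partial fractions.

Decompose: A/(s-6) + B/(s+9). A = 1/15, B = -1/15. f(t) = (e^(6t) - e^(-9t))/15

Final answer: (e^(6t) - e^(-9t))/15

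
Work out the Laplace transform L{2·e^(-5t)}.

L{e^(at)} = 1/(s-a), so L{e^(-5t)} = 1/(s+5). Then L{2·e^(-5t)} = 2/(s+5)

Final answer: 2/(s+5)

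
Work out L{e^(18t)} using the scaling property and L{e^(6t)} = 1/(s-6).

Using L{f(at)} = (1/a)F(s/a) with a=3 and f(t) = e^(6t): L{e^(18t)} = (1/3) · 1/((s/3)-6) = (1/3) · 3/(s-18) = 1/(s-18)

Final answer: 1/(s-18)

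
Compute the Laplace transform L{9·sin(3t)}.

L{sin(ωt)} = ω/(s² + ω²), so L{sin(3t)} = 3/(s² + 9). Then L{9·sin(3t)} = 9·3/(s² + 9) = 27/(s² + 9)

Final answer: 27/(s² + 9)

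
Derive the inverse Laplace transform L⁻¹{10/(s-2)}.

L⁻¹{1/(s-a)} = e^(at), so L⁻¹{1/(s-2)} = e^(2t), and L⁻¹{10/(s-2)} = 10·e^(2t)

Final answer: 10·e^(2t)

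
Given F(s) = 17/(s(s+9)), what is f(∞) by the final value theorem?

f(∞) = lim_{s→0} s·17/(s(s+9)) = lim_{s→0} 17/(s+9) = 17/9 = 17/9

Final answer: 17/9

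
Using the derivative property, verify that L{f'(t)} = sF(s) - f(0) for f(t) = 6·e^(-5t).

f'(t) = -30e^(-5t). Direct: L{f'(t)} = -30/(s+5). Property: s·6/(s+5) - 6 = (6s - 6(s+5))/(s+5) = -30/(s+5). ✓

Final answer: -30/(s+5)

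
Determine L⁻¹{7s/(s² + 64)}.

This is the form c·s/(s² + a²) with a = 8, c = 7. L⁻¹ = 7·cos(8t)

Final answer: 7·cos(8t)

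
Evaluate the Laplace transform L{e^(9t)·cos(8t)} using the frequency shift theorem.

Frequency shift: L{e^(at)f(t)} = F(s-a). L{e^(9t)·cos(8t)} = (s-9)/((s-9)² + 64)

Final answer: (s-9)/((s-9)² + 64)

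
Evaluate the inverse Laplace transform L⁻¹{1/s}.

L⁻¹{c/s} = c, so L⁻¹{1/s} = 1

Final answer: 1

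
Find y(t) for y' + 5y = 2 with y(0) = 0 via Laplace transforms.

sY + 5Y = 2/s. Y = 2/(s(s+5)). Partial fractions: Y = 2/5/s - 2/5/(s+5)

Final answer: y(t) = 2/5(1 - e^(-5t))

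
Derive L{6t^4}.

L{t^n} = n!/s^(n+1). So L{6t^4} = 6·4!/s^5 = 144/s^5

Final answer: 144/s^5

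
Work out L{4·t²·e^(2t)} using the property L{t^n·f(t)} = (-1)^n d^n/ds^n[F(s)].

L{e^(2t)} = 1/(s-2). d/ds[1/(s-2)] = -1/(s-2)². d²/ds²[1/(s-2)] = 2/(s-2)³. So L{t²·e^(2t)} = (-1)² · 2/(s-2)³ = 2/(s-2)³. Then L{4·t²·e^(2t)} = 4·2/(s-2)³ = 8/(s-2)³

Final answer: 8/(s-2)³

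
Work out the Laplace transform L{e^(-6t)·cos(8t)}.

L{e^(at)·cos(ωt)} = (s-a)/((s-a)² + ω²), so L{e^(-6t)·cos(8t)} = (s+6)/((s+6)² + 64)

Final answer: (s+6)/((s+6)² + 64)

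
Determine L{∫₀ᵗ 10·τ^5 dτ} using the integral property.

L{∫₀ᵗ f(τ)dτ} = F(s)/s with f(t) = 10t^5. F(s) = 1200/s^6, so L{∫₀ᵗ 10·τ^5 dτ} = (1200/s^6)/s = 1200/s^7. (Check: ∫₀ᵗ 10·τ^5 dτ = 10t^6/6.)

Final answer: 1200/s^7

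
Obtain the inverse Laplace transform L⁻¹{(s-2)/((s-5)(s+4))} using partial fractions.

Using partial fractions, f(t) = (3e^(5t) + 6e^(-4t))/9

Final answer: (3e^(5t) + 6e^(-4t))/9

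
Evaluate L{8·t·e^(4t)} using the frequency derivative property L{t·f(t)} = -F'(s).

L{e^(4t)} = 1/(s-4). By frequency derivative: L{t·e^(4t)} = -d/ds[1/(s-4)] = -(-1)/(s-4)² = 1/(s-4)². Then L{8·t·e^(4t)} = 8·1/(s-4)² = 8/(s-4)²

Final answer: 8/(s-4)²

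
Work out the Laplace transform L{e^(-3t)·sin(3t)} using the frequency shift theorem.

Frequency shift: L{e^(at)f(t)} = F(s-a). L{e^(-3t)·sin(3t)} = 3/((s+3)² + 9)

Final answer: 3/((s+3)² + 9)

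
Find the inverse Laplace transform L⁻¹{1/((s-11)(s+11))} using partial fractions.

Decompose: A/(s-11) + B/(s+11). A = 1/22, B = -1/22. f(t) = (e^(11t) - e^(-11t))/22

Final answer: (e^(11t) - e^(-11t))/22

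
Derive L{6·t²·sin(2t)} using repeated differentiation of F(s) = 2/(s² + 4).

F(s) = 2/(s² + 4). F'(s) = -4s/(s² + 4)². F''(s) = -4(4 - 3s²)/(s² + 4)³ = (12s² - 16)/(s² + 4)³. So L{t²·sin(2t)} = (-1)² F''(s) = (12s² - 16)/(s² + 4)³. Then L{6·t²·sin(2t)} = 6·(12s² - 16)/(s² + 4)³ = (72s² - 96)/(s² + 4)³

Final answer: (72s² - 96)/(s² + 4)³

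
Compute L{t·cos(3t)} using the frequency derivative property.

L{cos(3t)} = s/(s² + 9). Derivative: d/ds[s/(s² + 9)] = [(s² + 9) - s·2s]/(s² + 9)² = (9 - s²)/(s² + 9)². So L{t·cos(3t)} = -F'(s) = (s² - 9)/(s² + 9)²

Final answer: (s² - 9)/(s² + 9)²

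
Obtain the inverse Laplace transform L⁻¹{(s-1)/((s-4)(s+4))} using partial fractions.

Using partial fractions, f(t) = (3e^(4t) + 5e^(-4t))/8

Final answer: (3e^(4t) + 5e^(-4t))/8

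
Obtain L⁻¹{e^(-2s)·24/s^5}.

L⁻¹{24/s^5} = t^4. By the time shift theorem, L⁻¹{e^(-as)F(s)} = u(t-a)f(t-a) with a=2, so L⁻¹{e^(-2s)·24/s^5} = u(t-2)·(t-2)^4

Final answer: u(t-2)·(t-2)^4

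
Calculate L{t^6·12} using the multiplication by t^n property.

L{12} = 12/s. d^1/ds^1[1/s] = -1/s². d^2/ds^2[1/s] = 2/s^3. d^3/ds^3[1/s] = -6/s^4. d^4/ds^4[1/s] = 24/s^5. d^5/ds^5[1/s] = -120/s^6. d^6/ds^6[1/s] = 720/s^7. So L{t^6} = (-1)^{6}·720/s^7 = 720/s^7. Then L{t^6·12} = 12·720/s^7 = 8640/s^7

Final answer: 8640/s^7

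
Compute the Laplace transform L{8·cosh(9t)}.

L{cosh(ωt)} = s/(s² - ω²), so L{cosh(9t)} = s/(s² - 81). Then L{8·cosh(9t)} = 8·s/(s² - 81) = 8s/(s² - 81)

Final answer: 8s/(s² - 81)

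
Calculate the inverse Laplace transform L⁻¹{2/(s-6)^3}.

L⁻¹{n!/(s-a)^(n+1)} = t^n·e^(at), so L⁻¹{2/(s-6)^3} = t^2·e^(6t)

Final answer: t^2·e^(6t)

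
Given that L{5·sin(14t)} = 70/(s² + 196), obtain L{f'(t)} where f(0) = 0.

L{f'(t)} = s·F(s) - f(0) = s·70/(s² + 196) - 0 = 70s/(s² + 196)

Final answer: 70s/(s² + 196)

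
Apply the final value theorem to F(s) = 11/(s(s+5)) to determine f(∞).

f(∞) = lim_{s→0} s·11/(s(s+5)) = lim_{s→0} 11/(s+5) = 11/5 = 11/5

Final answer: 11/5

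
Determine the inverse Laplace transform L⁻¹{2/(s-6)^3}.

L⁻¹{n!/(s-a)^(n+1)} = t^n·e^(at), so L⁻¹{2/(s-6)^3} = t^2·e^(6t)

Final answer: t^2·e^(6t)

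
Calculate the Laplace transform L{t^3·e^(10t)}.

L{t^n·e^(at)} = n!/(s-a)^(n+1), so L{t^3·e^(10t)} = 6/(s-10)^4

Final answer: 6/(s-10)^4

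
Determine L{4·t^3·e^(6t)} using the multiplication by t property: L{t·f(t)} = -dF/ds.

Using L{t^n·e^(at)} = n!/(s-a)^(n+1), L{t^3·e^(6t)} = 6/(s-6)^4, so L{4·t^3·e^(6t)} = 4·6/(s-6)^4 = 24/(s-6)^4

Final answer: 24/(s-6)^4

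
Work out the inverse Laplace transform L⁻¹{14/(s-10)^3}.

L⁻¹{n!/(s-a)^(n+1)} = t^n·e^(at) with n=2, a=10. So L⁻¹{2/(s-10)^3} = t^2·e^(10t), and L⁻¹{14/(s-10)^3} = (14/2)·t^2·e^(10t) = 7·t^2·e^(10t)

Final answer: 7·t^2·e^(10t)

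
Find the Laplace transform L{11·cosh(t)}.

L{cosh(ωt)} = s/(s² - ω²), so L{cosh(t)} = s/(s² - 1). Then L{11·cosh(t)} = 11·s/(s² - 1) = 11s/(s² - 1)

Final answer: 11s/(s² - 1)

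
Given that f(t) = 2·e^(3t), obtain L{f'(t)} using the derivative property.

f(0) = 2, F(s) = 2/(s-3). L{f'(t)} = s·F(s) - f(0) = 2s/(s-3) - 2 = (2s - 2(s-3))/(s-3) = 6/(s-3)

Final answer: 6/(s-3)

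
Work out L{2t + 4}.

L{2t + 4} = 2·L{t} + 4·L{1} = 2/s² + 4/s

Final answer: 2/s² + 4/s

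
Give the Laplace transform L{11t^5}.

L{11t^5} = 11 · L{t^5} = 11 · 120/s^6 = 1320/s^6

Final answer: 1320/s^6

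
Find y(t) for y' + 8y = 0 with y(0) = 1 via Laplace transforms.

L{y'} + 8L{y} = 0. sY - 1 + 8Y = 0. Y(s+8) = 1. Y = 1/(s+8)

Final answer: y(t) = e^(-8t)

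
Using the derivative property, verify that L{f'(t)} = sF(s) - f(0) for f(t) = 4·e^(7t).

f'(t) = 28e^(7t). Direct: L{f'(t)} = 28/(s-7). Property: s·4/(s-7) - 4 = (4s - 4(s-7))/(s-7) = 28/(s-7). ✓

Final answer: 28/(s-7)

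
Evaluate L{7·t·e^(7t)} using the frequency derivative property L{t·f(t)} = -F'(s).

L{e^(7t)} = 1/(s-7). By frequency derivative: L{t·e^(7t)} = -d/ds[1/(s-7)] = -(-1)/(s-7)² = 1/(s-7)². Then L{7·t·e^(7t)} = 7·1/(s-7)² = 7/(s-7)²

Final answer: 7/(s-7)²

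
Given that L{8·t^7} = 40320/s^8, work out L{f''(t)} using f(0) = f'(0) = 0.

L{f''(t)} = s²F(s) - sf(0) - f'(0) = s²·40320/s^8 - 0 - 0 = 40320/s^6

Final answer: 40320/s^6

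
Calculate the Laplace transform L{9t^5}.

L{9t^5} = 9 · L{t^5} = 9 · 120/s^6 = 1080/s^6

Final answer: 1080/s^6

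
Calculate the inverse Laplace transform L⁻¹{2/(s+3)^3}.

L⁻¹{n!/(s-a)^(n+1)} = t^n·e^(at), so L⁻¹{2/(s+3)^3} = t^2·e^(-3t)

Final answer: t^2·e^(-3t)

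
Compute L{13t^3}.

L{t^n} = n!/s^(n+1). So L{13t^3} = 13·3!/s^4 = 78/s^4

Final answer: 78/s^4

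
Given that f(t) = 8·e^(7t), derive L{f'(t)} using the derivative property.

f(0) = 8, F(s) = 8/(s-7). L{f'(t)} = s·F(s) - f(0) = 8s/(s-7) - 8 = (8s - 8(s-7))/(s-7) = 56/(s-7)

Final answer: 56/(s-7)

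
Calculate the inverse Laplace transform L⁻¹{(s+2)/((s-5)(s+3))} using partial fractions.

Using partial fractions, f(t) = (7e^(5t) + e^(-3t))/8

Final answer: (7e^(5t) + e^(-3t))/8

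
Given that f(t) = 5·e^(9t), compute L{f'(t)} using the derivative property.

f(0) = 5, F(s) = 5/(s-9). L{f'(t)} = s·F(s) - f(0) = 5s/(s-9) - 5 = (5s - 5(s-9))/(s-9) = 45/(s-9)

Final answer: 45/(s-9)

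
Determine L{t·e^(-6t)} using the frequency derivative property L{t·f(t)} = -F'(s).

L{e^(-6t)} = 1/(s+6). By frequency derivative: L{t·e^(-6t)} = -d/ds[1/(s+6)] = -(-1)/(s+6)² = 1/(s+6)²

Final answer: 1/(s+6)²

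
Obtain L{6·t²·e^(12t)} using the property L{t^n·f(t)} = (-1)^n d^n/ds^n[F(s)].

L{e^(12t)} = 1/(s-12). d/ds[1/(s-12)] = -1/(s-12)². d²/ds²[1/(s-12)] = 2/(s-12)³. So L{t²·e^(12t)} = (-1)² · 2/(s-12)³ = 2/(s-12)³. Then L{6·t²·e^(12t)} = 6·2/(s-12)³ = 12/(s-12)³

Final answer: 12/(s-12)³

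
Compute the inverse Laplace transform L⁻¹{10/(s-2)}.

L⁻¹{1/(s-a)} = e^(at), so L⁻¹{1/(s-2)} = e^(2t), and L⁻¹{10/(s-2)} = 10·e^(2t)

Final answer: 10·e^(2t)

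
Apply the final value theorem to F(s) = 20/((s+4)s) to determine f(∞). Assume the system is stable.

f(∞) = lim_{s→0} sF(s) = lim_{s→0} 20/(s+4) = 5

Final answer: 5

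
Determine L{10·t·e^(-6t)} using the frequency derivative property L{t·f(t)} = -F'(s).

L{e^(-6t)} = 1/(s+6). By frequency derivative: L{t·e^(-6t)} = -d/ds[1/(s+6)] = -(-1)/(s+6)² = 1/(s+6)². Then L{10·t·e^(-6t)} = 10·1/(s+6)² = 10/(s+6)²

Final answer: 10/(s+6)²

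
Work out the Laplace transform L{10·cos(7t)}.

L{cos(ωt)} = s/(s² + ω²), so L{cos(7t)} = s/(s² + 49). Then L{10·cos(7t)} = 10·s/(s² + 49) = 10s/(s² + 49)

Final answer: 10s/(s² + 49)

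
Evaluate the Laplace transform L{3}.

L{3} = 3 · L{1} = 3/s

Final answer: 3/s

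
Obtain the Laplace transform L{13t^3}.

L{13t^3} = 13 · L{t^3} = 13 · 6/s^4 = 78/s^4

Final answer: 78/s^4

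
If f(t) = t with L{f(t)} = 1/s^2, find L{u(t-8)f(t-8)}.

Time shift theorem: L{u(t-a)f(t-a)} = e^(-as)F(s). Here a=8, F(s) = 1/s^2, so L{u(t-8)f(t-8)} = e^(-8s)·1/s^2

Final answer: e^(-8s)·1/s^2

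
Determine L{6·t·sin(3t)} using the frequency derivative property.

L{sin(3t)} = 3/(s² + 9). By L{t·f(t)} = -F'(s): -d/ds[3/(s² + 9)] = -(3)·(-2s)/(s² + 9)² = 6s/(s² + 9)². Then L{6·t·sin(3t)} = 6·6s/(s² + 9)² = 36s/(s² + 9)²

Final answer: 36s/(s² + 9)²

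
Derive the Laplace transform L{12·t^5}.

L{t^n} = n!/s^(n+1), so L{t^5} = 120/s^6. Then L{12·t^5} = 12·120/s^6 = 1440/s^6

Final answer: 1440/s^6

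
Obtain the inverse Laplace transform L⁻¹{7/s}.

L⁻¹{c/s} = c, so L⁻¹{7/s} = 7

Final answer: 7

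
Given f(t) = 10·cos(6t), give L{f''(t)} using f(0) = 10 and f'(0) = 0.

F(s) = 10s/(s² + 36). L{f''(t)} = s²F(s) - sf(0) - f'(0) = 10s³/(s² + 36) - 10s = (10s³ - 10s(s² + 36))/(s² + 36) = -360s/(s² + 36)

Final answer: -360s/(s² + 36)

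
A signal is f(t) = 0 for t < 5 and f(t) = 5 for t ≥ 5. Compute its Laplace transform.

f(t) = 5·u(t-5). L{u(t-5)} = e^(-5s)/s, so L{f(t)} = 5·e^(-5s)/s

Final answer: 5·e^(-5s)/s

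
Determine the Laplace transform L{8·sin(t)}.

L{sin(ωt)} = ω/(s² + ω²), so L{sin(t)} = 1/(s² + 1). Then L{8·sin(t)} = 8·1/(s² + 1) = 8/(s² + 1)

Final answer: 8/(s² + 1)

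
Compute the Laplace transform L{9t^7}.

L{9t^7} = 9 · L{t^7} = 9 · 5040/s^8 = 45360/s^8

Final answer: 45360/s^8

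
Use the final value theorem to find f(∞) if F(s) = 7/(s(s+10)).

f(∞) = lim_{s→0} s·7/(s(s+10)) = lim_{s→0} 7/(s+10) = 7/10 = 7/10

Final answer: 7/10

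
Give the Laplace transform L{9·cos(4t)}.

L{cos(ωt)} = s/(s² + ω²), so L{cos(4t)} = s/(s² + 16). Then L{9·cos(4t)} = 9·s/(s² + 16) = 9s/(s² + 16)

Final answer: 9s/(s² + 16)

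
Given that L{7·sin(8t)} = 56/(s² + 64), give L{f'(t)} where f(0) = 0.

L{f'(t)} = s·F(s) - f(0) = s·56/(s² + 64) - 0 = 56s/(s² + 64)

Final answer: 56s/(s² + 64)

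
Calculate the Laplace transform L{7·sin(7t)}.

L{sin(ωt)} = ω/(s² + ω²), so L{sin(7t)} = 7/(s² + 49). Then L{7·sin(7t)} = 7·7/(s² + 49) = 49/(s² + 49)

Final answer: 49/(s² + 49)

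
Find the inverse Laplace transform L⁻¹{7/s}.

L⁻¹{c/s} = c, so L⁻¹{7/s} = 7

Final answer: 7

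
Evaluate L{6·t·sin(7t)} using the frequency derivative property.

L{sin(7t)} = 7/(s² + 49). By L{t·f(t)} = -F'(s): -d/ds[7/(s² + 49)] = -(7)·(-2s)/(s² + 49)² = 14s/(s² + 49)². Then L{6·t·sin(7t)} = 6·14s/(s² + 49)² = 84s/(s² + 49)²

Final answer: 84s/(s² + 49)²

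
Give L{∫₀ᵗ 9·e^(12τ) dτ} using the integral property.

L{∫₀ᵗ f(τ)dτ} = F(s)/s with F(s) = 9/(s-12), so L{∫₀ᵗ 9·e^(12τ) dτ} = 9/(s(s-12))

Final answer: 9/(s(s-12))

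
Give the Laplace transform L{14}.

L{14} = 14 · L{1} = 14/s

Final answer: 14/s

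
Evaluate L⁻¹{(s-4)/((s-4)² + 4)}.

Using frequency shift: L⁻¹{(s-a)/((s-a)² + b²)} = e^(at)cos(bt). Here a=4, b=2

Final answer: e^(4t)·cos(2t)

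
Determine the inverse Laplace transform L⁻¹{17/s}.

L⁻¹{c/s} = c, so L⁻¹{17/s} = 17

Final answer: 17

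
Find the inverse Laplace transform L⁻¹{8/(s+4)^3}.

L⁻¹{n!/(s-a)^(n+1)} = t^n·e^(at) with n=2, a=-4. So L⁻¹{2/(s+4)^3} = t^2·e^(-4t), and L⁻¹{8/(s+4)^3} = (8/2)·t^2·e^(-4t) = 4·t^2·e^(-4t)

Final answer: 4·t^2·e^(-4t)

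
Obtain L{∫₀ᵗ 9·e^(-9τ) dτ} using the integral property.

L{∫₀ᵗ f(τ)dτ} = F(s)/s with F(s) = 9/(s+9), so L{∫₀ᵗ 9·e^(-9τ) dτ} = 9/(s(s+9))

Final answer: 9/(s(s+9))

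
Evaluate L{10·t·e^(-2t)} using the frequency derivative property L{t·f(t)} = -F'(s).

L{e^(-2t)} = 1/(s+2). By frequency derivative: L{t·e^(-2t)} = -d/ds[1/(s+2)] = -(-1)/(s+2)² = 1/(s+2)². Then L{10·t·e^(-2t)} = 10·1/(s+2)² = 10/(s+2)²

Final answer: 10/(s+2)²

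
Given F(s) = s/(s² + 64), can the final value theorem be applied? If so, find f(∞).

The final value theorem requires all poles of sF(s) in the left half-plane. sF(s) = s²/(s² + 64) has poles at s = ±8i (imaginary axis). Theorem does NOT apply (oscillatory system).

Final answer: Not applicable (oscillatory)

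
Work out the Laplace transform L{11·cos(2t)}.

L{cos(ωt)} = s/(s² + ω²), so L{cos(2t)} = s/(s² + 4). Then L{11·cos(2t)} = 11·s/(s² + 4) = 11s/(s² + 4)

Final answer: 11s/(s² + 4)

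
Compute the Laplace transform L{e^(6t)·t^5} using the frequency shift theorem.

L{e^(at)·t^n} = n!/(s-a)^(n+1), so L{e^(6t)·t^5} = 120/(s-6)^6

Final answer: 120/(s-6)^6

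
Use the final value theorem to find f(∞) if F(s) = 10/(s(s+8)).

f(∞) = lim_{s→0} s·10/(s(s+8)) = lim_{s→0} 10/(s+8) = 10/8 = 5/4

Final answer: 5/4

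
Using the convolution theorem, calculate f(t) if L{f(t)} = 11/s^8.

11/s^8 = (11/s)·(1/s^7) = L{11}·L{t^6/720}. By convolution, f(t) = 11*t^6/720 = ∫₀ᵗ 11·τ^6/720 dτ = 11·t^7/5040

Final answer: 11·t^7/5040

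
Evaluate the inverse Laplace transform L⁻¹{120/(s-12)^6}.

L⁻¹{n!/(s-a)^(n+1)} = t^n·e^(at), so L⁻¹{120/(s-12)^6} = t^5·e^(12t)

Final answer: t^5·e^(12t)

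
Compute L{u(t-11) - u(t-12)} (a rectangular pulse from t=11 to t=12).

L{u(t-a)} = e^(-as)/s. L{u(t-11) - u(t-12)} = (e^(-11s) - e^(-12s))/s

Final answer: (e^(-11s) - e^(-12s))/s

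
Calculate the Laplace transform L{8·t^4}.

L{t^n} = n!/s^(n+1), so L{t^4} = 24/s^5. Then L{8·t^4} = 8·24/s^5 = 192/s^5

Final answer: 192/s^5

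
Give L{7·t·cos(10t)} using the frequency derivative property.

L{cos(10t)} = s/(s² + 100). Derivative: d/ds[s/(s² + 100)] = [(s² + 100) - s·2s]/(s² + 100)² = (100 - s²)/(s² + 100)². So L{t·cos(10t)} = -F'(s) = (s² - 100)/(s² + 100)². Then L{7·t·cos(10t)} = 7·(s² - 100)/(s² + 100)²

Final answer: 7·(s² - 100)/(s² + 100)²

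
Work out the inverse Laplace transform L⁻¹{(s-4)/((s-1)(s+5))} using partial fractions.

Using partial fractions, f(t) = (-3e^t + 9e^(-5t))/6

Final answer: (-3e^t + 9e^(-5t))/6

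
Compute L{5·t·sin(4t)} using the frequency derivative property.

L{sin(4t)} = 4/(s² + 16). By L{t·f(t)} = -F'(s): -d/ds[4/(s² + 16)] = -(4)·(-2s)/(s² + 16)² = 8s/(s² + 16)². Then L{5·t·sin(4t)} = 5·8s/(s² + 16)² = 40s/(s² + 16)²

Final answer: 40s/(s² + 16)²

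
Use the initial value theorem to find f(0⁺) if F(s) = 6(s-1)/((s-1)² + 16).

f(0⁺) = lim_{s→∞} sF(s) = lim_{s→∞} 6s(s-1)/((s-1)² + 16) = 6

Final answer: 6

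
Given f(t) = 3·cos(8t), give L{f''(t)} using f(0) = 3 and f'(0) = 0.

F(s) = 3s/(s² + 64). L{f''(t)} = s²F(s) - sf(0) - f'(0) = 3s³/(s² + 64) - 3s = (3s³ - 3s(s² + 64))/(s² + 64) = -192s/(s² + 64)

Final answer: -192s/(s² + 64)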